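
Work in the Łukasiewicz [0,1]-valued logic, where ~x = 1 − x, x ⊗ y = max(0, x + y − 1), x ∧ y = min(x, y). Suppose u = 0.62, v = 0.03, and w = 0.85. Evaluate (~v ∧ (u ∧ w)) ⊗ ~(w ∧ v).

~v = 1 − 0.03 = 0.97
u ∧ w = min(0.62, 0.85) = 0.62
~v ∧ (u ∧ w) = min(0.97, 0.62) = 0.62
w ∧ v = min(0.85, 0.03) = 0.03
~(w ∧ v) = 1 − 0.03 = 0.97
(~v ∧ (u ∧ w)) ⊗ ~(w ∧ v) = max(0, 0.62 + 0.97 − 1) = max(0, 0.59) = 0.59

0.59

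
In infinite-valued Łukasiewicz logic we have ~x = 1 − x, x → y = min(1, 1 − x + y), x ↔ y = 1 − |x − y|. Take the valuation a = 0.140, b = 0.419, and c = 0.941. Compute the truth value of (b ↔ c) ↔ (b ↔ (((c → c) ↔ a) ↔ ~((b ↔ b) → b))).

0.618

b ↔ c = 1 − |0.419 − 0.941| = 1 − 0.522 = 0.478
c → c = min(1, 1 − 0.941 + 0.941) = min(1, 1.000) = 1.000
(c → c) ↔ a = 1 − |1.000 − 0.140| = 1 − 0.860 = 0.140
b ↔ b = 1 − |0.419 − 0.419| = 1 − 0.000 = 1.000
(b ↔ b) → b = min(1, 1 − 1.000 + 0.419) = min(1, 0.419) = 0.419
~((b ↔ b) → b) = 1 − 0.419 = 0.581
((c → c) ↔ a) ↔ ~((b ↔ b) → b) = 1 − |0.140 − 0.581| = 1 − 0.441 = 0.559
b ↔ (((c → c) ↔ a) ↔ ~((b ↔ b) → b)) = 1 − |0.419 − 0.559| = 1 − 0.140 = 0.860
(b ↔ c) ↔ (b ↔ (((c → c) ↔ a) ↔ ~((b ↔ b) → b))) = 1 − |0.478 − 0.860| = 1 − 0.382 = 0.618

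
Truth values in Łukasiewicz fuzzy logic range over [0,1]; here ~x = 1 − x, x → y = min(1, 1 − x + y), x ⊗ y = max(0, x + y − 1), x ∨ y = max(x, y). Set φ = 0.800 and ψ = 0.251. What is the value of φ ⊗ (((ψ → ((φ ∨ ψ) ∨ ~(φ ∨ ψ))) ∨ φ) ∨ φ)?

0.800

φ ∨ ψ = max(0.800, 0.251) = 0.800
~(φ ∨ ψ) = 1 − 0.800 = 0.200
(φ ∨ ψ) ∨ ~(φ ∨ ψ) = max(0.800, 0.200) = 0.800
ψ → ((φ ∨ ψ) ∨ ~(φ ∨ ψ)) = min(1, 1 − 0.251 + 0.800) = min(1, 1.549) = 1.000
(ψ → ((φ ∨ ψ) ∨ ~(φ ∨ ψ))) ∨ φ = max(1.000, 0.800) = 1.000
((ψ → ((φ ∨ ψ) ∨ ~(φ ∨ ψ))) ∨ φ) ∨ φ = max(1.000, 0.800) = 1.000
φ ⊗ (((ψ → ((φ ∨ ψ) ∨ ~(φ ∨ ψ))) ∨ φ) ∨ φ) = max(0, 0.800 + 1.000 − 1) = max(0, 0.800) = 0.800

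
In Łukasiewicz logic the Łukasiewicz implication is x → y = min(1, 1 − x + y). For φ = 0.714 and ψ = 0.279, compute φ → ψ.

0.565

φ → ψ = min(1, 1 − 0.714 + 0.279) = min(1, 0.565) = 0.565
For comparison, the Gödel implication (1 if x ≤ y else y) would give 0.279.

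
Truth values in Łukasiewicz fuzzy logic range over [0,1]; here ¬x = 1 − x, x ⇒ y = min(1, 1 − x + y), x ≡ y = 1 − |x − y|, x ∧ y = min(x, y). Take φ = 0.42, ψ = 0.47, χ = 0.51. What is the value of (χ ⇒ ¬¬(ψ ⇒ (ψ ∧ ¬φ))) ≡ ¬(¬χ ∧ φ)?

0.58

¬φ = 1 − 0.42 = 0.58
ψ ∧ ¬φ = min(0.47, 0.58) = 0.47
ψ ⇒ (ψ ∧ ¬φ) = min(1, 1 − 0.47 + 0.47) = min(1, 1.00) = 1.00
¬(ψ ⇒ (ψ ∧ ¬φ)) = 1 − 1.00 = 0.00
¬¬(ψ ⇒ (ψ ∧ ¬φ)) = 1 − 0.00 = 1.00
χ ⇒ ¬¬(ψ ⇒ (ψ ∧ ¬φ)) = min(1, 1 − 0.51 + 1.00) = min(1, 1.49) = 1.00
¬χ = 1 − 0.51 = 0.49
¬χ ∧ φ = min(0.49, 0.42) = 0.42
¬(¬χ ∧ φ) = 1 − 0.42 = 0.58
(χ ⇒ ¬¬(ψ ⇒ (ψ ∧ ¬φ))) ≡ ¬(¬χ ∧ φ) = 1 − |1.00 − 0.58| = 1 − 0.42 = 0.58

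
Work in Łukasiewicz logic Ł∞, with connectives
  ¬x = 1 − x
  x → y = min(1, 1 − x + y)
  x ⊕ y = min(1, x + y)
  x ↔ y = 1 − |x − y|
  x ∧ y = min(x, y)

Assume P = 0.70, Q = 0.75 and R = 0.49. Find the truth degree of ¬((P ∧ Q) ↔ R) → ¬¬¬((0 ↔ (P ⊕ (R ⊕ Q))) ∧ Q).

P ∧ Q = min(0.70, 0.75) = 0.70
(P ∧ Q) ↔ R = 1 − |0.70 − 0.49| = 1 − 0.21 = 0.79
¬((P ∧ Q) ↔ R) = 1 − 0.79 = 0.21
R ⊕ Q = min(1, 0.49 + 0.75) = min(1, 1.24) = 1.00
P ⊕ (R ⊕ Q) = min(1, 0.70 + 1.00) = min(1, 1.70) = 1.00
0 ↔ (P ⊕ (R ⊕ Q)) = 1 − |0.00 − 1.00| = 1 − 1.00 = 0.00
(0 ↔ (P ⊕ (R ⊕ Q))) ∧ Q = min(0.00, 0.75) = 0.00
¬((0 ↔ (P ⊕ (R ⊕ Q))) ∧ Q) = 1 − 0.00 = 1.00
¬¬((0 ↔ (P ⊕ (R ⊕ Q))) ∧ Q) = 1 − 1.00 = 0.00
¬¬¬((0 ↔ (P ⊕ (R ⊕ Q))) ∧ Q) = 1 − 0.00 = 1.00
¬((P ∧ Q) ↔ R) → ¬¬¬((0 ↔ (P ⊕ (R ⊕ Q))) ∧ Q) = min(1, 1 − 0.21 + 1.00) = min(1, 1.79) = 1.00

1.00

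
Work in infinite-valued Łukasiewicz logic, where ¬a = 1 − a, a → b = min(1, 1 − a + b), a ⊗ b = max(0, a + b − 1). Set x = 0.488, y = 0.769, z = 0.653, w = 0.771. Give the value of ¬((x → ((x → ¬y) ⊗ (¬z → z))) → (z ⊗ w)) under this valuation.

0.576

¬y = 1 − 0.769 = 0.231
x → ¬y = min(1, 1 − 0.488 + 0.231) = min(1, 0.743) = 0.743
¬z = 1 − 0.653 = 0.347
¬z → z = min(1, 1 − 0.347 + 0.653) = min(1, 1.306) = 1.000
(x → ¬y) ⊗ (¬z → z) = max(0, 0.743 + 1.000 − 1) = max(0, 0.743) = 0.743
x → ((x → ¬y) ⊗ (¬z → z)) = min(1, 1 − 0.488 + 0.743) = min(1, 1.255) = 1.000
z ⊗ w = max(0, 0.653 + 0.771 − 1) = max(0, 0.424) = 0.424
(x → ((x → ¬y) ⊗ (¬z → z))) → (z ⊗ w) = min(1, 1 − 1.000 + 0.424) = min(1, 0.424) = 0.424
¬((x → ((x → ¬y) ⊗ (¬z → z))) → (z ⊗ w)) = 1 − 0.424 = 0.576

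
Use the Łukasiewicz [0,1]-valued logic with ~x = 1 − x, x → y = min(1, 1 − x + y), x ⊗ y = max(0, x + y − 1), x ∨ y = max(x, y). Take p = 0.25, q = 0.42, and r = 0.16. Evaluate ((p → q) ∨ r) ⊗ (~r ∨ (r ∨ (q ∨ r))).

0.84

p → q = min(1, 1 − 0.25 + 0.42) = min(1, 1.17) = 1.00
(p → q) ∨ r = max(1.00, 0.16) = 1.00
~r = 1 − 0.16 = 0.84
q ∨ r = max(0.42, 0.16) = 0.42
r ∨ (q ∨ r) = max(0.16, 0.42) = 0.42
~r ∨ (r ∨ (q ∨ r)) = max(0.84, 0.42) = 0.84
((p → q) ∨ r) ⊗ (~r ∨ (r ∨ (q ∨ r))) = max(0, 1.00 + 0.84 − 1) = max(0, 0.84) = 0.84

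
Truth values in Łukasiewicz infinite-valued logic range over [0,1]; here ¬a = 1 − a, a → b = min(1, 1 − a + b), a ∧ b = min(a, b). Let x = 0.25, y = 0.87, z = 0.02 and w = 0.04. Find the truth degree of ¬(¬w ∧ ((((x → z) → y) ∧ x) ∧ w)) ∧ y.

0.87

¬w = 1 − 0.04 = 0.96
x → z = min(1, 1 − 0.25 + 0.02) = min(1, 0.77) = 0.77
(x → z) → y = min(1, 1 − 0.77 + 0.87) = min(1, 1.10) = 1.00
((x → z) → y) ∧ x = min(1.00, 0.25) = 0.25
(((x → z) → y) ∧ x) ∧ w = min(0.25, 0.04) = 0.04
¬w ∧ ((((x → z) → y) ∧ x) ∧ w) = min(0.96, 0.04) = 0.04
¬(¬w ∧ ((((x → z) → y) ∧ x) ∧ w)) = 1 − 0.04 = 0.96
¬(¬w ∧ ((((x → z) → y) ∧ x) ∧ w)) ∧ y = min(0.96, 0.87) = 0.87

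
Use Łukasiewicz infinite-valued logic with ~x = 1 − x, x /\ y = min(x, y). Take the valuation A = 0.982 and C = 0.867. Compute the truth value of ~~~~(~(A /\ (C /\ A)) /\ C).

C /\ A = min(0.867, 0.982) = 0.867
A /\ (C /\ A) = min(0.982, 0.867) = 0.867
~(A /\ (C /\ A)) = 1 − 0.867 = 0.133
~(A /\ (C /\ A)) /\ C = min(0.133, 0.867) = 0.133
~(~(A /\ (C /\ A)) /\ C) = 1 − 0.133 = 0.867
~~(~(A /\ (C /\ A)) /\ C) = 1 − 0.867 = 0.133
~~~(~(A /\ (C /\ A)) /\ C) = 1 − 0.133 = 0.867
~~~~(~(A /\ (C /\ A)) /\ C) = 1 − 0.867 = 0.133

0.133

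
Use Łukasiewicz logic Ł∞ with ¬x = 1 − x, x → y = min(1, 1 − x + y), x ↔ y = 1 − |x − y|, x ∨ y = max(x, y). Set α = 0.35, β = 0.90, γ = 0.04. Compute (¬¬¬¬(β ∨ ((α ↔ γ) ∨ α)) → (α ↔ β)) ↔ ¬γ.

0.59

α ↔ γ = 1 − |0.35 − 0.04| = 1 − 0.31 = 0.69
(α ↔ γ) ∨ α = max(0.69, 0.35) = 0.69
β ∨ ((α ↔ γ) ∨ α) = max(0.90, 0.69) = 0.90
¬(β ∨ ((α ↔ γ) ∨ α)) = 1 − 0.90 = 0.10
¬¬(β ∨ ((α ↔ γ) ∨ α)) = 1 − 0.10 = 0.90
¬¬¬(β ∨ ((α ↔ γ) ∨ α)) = 1 − 0.90 = 0.10
¬¬¬¬(β ∨ ((α ↔ γ) ∨ α)) = 1 − 0.10 = 0.90
α ↔ β = 1 − |0.35 − 0.90| = 1 − 0.55 = 0.45
¬¬¬¬(β ∨ ((α ↔ γ) ∨ α)) → (α ↔ β) = min(1, 1 − 0.90 + 0.45) = min(1, 0.55) = 0.55
¬γ = 1 − 0.04 = 0.96
(¬¬¬¬(β ∨ ((α ↔ γ) ∨ α)) → (α ↔ β)) ↔ ¬γ = 1 − |0.55 − 0.96| = 1 − 0.41 = 0.59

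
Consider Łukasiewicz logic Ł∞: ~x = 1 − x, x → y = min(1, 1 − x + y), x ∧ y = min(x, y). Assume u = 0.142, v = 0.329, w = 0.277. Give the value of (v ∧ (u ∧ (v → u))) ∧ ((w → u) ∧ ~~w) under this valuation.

0.142

v → u = min(1, 1 − 0.329 + 0.142) = min(1, 0.813) = 0.813
u ∧ (v → u) = min(0.142, 0.813) = 0.142
v ∧ (u ∧ (v → u)) = min(0.329, 0.142) = 0.142
w → u = min(1, 1 − 0.277 + 0.142) = min(1, 0.865) = 0.865
~w = 1 − 0.277 = 0.723
~~w = 1 − 0.723 = 0.277
(w → u) ∧ ~~w = min(0.865, 0.277) = 0.277
(v ∧ (u ∧ (v → u))) ∧ ((w → u) ∧ ~~w) = min(0.142, 0.277) = 0.142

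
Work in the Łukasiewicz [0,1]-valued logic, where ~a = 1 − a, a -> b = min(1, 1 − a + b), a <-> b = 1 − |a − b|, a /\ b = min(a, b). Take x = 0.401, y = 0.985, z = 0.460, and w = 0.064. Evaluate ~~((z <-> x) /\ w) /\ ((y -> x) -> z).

z <-> x = 1 − |0.460 − 0.401| = 1 − 0.059 = 0.941
(z <-> x) /\ w = min(0.941, 0.064) = 0.064
~((z <-> x) /\ w) = 1 − 0.064 = 0.936
~~((z <-> x) /\ w) = 1 − 0.936 = 0.064
y -> x = min(1, 1 − 0.985 + 0.401) = min(1, 0.416) = 0.416
(y -> x) -> z = min(1, 1 − 0.416 + 0.460) = min(1, 1.044) = 1.000
~~((z <-> x) /\ w) /\ ((y -> x) -> z) = min(0.064, 1.000) = 0.064

0.064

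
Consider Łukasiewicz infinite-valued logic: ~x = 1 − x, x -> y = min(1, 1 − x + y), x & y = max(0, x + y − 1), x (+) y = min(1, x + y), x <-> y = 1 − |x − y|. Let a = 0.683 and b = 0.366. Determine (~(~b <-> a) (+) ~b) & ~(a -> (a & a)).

0.000

~b = 1 − 0.366 = 0.634
~b <-> a = 1 − |0.634 − 0.683| = 1 − 0.049 = 0.951
~(~b <-> a) = 1 − 0.951 = 0.049
~(~b <-> a) (+) ~b = min(1, 0.049 + 0.634) = min(1, 0.683) = 0.683
a & a = max(0, 0.683 + 0.683 − 1) = max(0, 0.366) = 0.366
a -> (a & a) = min(1, 1 − 0.683 + 0.366) = min(1, 0.683) = 0.683
~(a -> (a & a)) = 1 − 0.683 = 0.317
(~(~b <-> a) (+) ~b) & ~(a -> (a & a)) = max(0, 0.683 + 0.317 − 1) = max(0, 0.000) = 0.000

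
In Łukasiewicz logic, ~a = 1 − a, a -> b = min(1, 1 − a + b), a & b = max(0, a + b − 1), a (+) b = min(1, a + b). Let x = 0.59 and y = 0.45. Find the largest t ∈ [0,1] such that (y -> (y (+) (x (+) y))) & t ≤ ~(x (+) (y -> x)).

0.00

x (+) y = min(1, 0.59 + 0.45) = min(1, 1.04) = 1.00
y (+) (x (+) y) = min(1, 0.45 + 1.00) = min(1, 1.45) = 1.00
y -> (y (+) (x (+) y)) = min(1, 1 − 0.45 + 1.00) = min(1, 1.55) = 1.00
So the left factor is y -> (y (+) (x (+) y)) = 1.00.
y -> x = min(1, 1 − 0.45 + 0.59) = min(1, 1.14) = 1.00
x (+) (y -> x) = min(1, 0.59 + 1.00) = min(1, 1.59) = 1.00
~(x (+) (y -> x)) = 1 − 1.00 = 0.00
So the right-hand bound is ~(x (+) (y -> x)) = 0.00.
The residuum of the Łukasiewicz t-norm gives the supremum: min(1, 1 − 1.00 + 0.00).
1 − 1.00 + 0.00 = 0.00, so t = min(1, 0.00) = 0.00.
Check: 1.00 & 0.00 = max(0, 0.00) = 0.00 ≤ 0.00.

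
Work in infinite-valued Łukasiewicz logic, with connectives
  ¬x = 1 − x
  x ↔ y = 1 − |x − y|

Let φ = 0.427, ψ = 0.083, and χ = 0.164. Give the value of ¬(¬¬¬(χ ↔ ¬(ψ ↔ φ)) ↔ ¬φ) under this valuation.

ψ ↔ φ = 1 − |0.083 − 0.427| = 1 − 0.344 = 0.656
¬(ψ ↔ φ) = 1 − 0.656 = 0.344
χ ↔ ¬(ψ ↔ φ) = 1 − |0.164 − 0.344| = 1 − 0.180 = 0.820
¬(χ ↔ ¬(ψ ↔ φ)) = 1 − 0.820 = 0.180
¬¬(χ ↔ ¬(ψ ↔ φ)) = 1 − 0.180 = 0.820
¬¬¬(χ ↔ ¬(ψ ↔ φ)) = 1 − 0.820 = 0.180
¬φ = 1 − 0.427 = 0.573
¬¬¬(χ ↔ ¬(ψ ↔ φ)) ↔ ¬φ = 1 − |0.180 − 0.573| = 1 − 0.393 = 0.607
¬(¬¬¬(χ ↔ ¬(ψ ↔ φ)) ↔ ¬φ) = 1 − 0.607 = 0.393

0.393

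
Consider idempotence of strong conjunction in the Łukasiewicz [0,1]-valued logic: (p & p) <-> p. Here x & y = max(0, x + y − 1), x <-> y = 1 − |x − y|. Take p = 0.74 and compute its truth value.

p & p = max(0, 0.74 + 0.74 − 1) = max(0, 0.48) = 0.48
(p & p) <-> p = 1 − |0.48 − 0.74| = 1 − 0.26 = 0.74
(The value 0.74 < 1 shows this instance is not satisfied; fails in Ł∞ since a ⊗ a = max(0, 2a−1) ≠ a in general.)

0.74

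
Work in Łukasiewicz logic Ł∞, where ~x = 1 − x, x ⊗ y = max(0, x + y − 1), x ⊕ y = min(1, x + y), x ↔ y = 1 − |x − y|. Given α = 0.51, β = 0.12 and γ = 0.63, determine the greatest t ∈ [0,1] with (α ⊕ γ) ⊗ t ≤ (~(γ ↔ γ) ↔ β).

0.88

α ⊕ γ = min(1, 0.51 + 0.63) = min(1, 1.14) = 1.00
So the left factor is α ⊕ γ = 1.00.
γ ↔ γ = 1 − |0.63 − 0.63| = 1 − 0.00 = 1.00
~(γ ↔ γ) = 1 − 1.00 = 0.00
~(γ ↔ γ) ↔ β = 1 − |0.00 − 0.12| = 1 − 0.12 = 0.88
So the right-hand bound is ~(γ ↔ γ) ↔ β = 0.88.
The residuum of the Łukasiewicz t-norm gives the supremum: min(1, 1 − 1.00 + 0.88).
1 − 1.00 + 0.88 = 0.88, so t = min(1, 0.88) = 0.88.
Check: 1.00 ⊗ 0.88 = max(0, 0.88) = 0.88 ≤ 0.88.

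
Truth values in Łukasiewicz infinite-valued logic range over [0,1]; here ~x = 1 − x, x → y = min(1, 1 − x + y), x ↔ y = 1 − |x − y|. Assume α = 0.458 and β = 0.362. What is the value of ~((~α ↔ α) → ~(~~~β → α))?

0.736

~α = 1 − 0.458 = 0.542
~α ↔ α = 1 − |0.542 − 0.458| = 1 − 0.084 = 0.916
~β = 1 − 0.362 = 0.638
~~β = 1 − 0.638 = 0.362
~~~β = 1 − 0.362 = 0.638
~~~β → α = min(1, 1 − 0.638 + 0.458) = min(1, 0.820) = 0.820
~(~~~β → α) = 1 − 0.820 = 0.180
(~α ↔ α) → ~(~~~β → α) = min(1, 1 − 0.916 + 0.180) = min(1, 0.264) = 0.264
~((~α ↔ α) → ~(~~~β → α)) = 1 − 0.264 = 0.736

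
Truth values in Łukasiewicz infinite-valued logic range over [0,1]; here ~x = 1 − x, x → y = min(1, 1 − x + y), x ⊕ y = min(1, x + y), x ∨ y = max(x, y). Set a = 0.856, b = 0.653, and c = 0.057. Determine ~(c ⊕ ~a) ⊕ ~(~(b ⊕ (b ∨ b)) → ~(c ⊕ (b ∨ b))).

~a = 1 − 0.856 = 0.144
c ⊕ ~a = min(1, 0.057 + 0.144) = min(1, 0.201) = 0.201
~(c ⊕ ~a) = 1 − 0.201 = 0.799
b ∨ b = max(0.653, 0.653) = 0.653
b ⊕ (b ∨ b) = min(1, 0.653 + 0.653) = min(1, 1.306) = 1.000
~(b ⊕ (b ∨ b)) = 1 − 1.000 = 0.000
c ⊕ (b ∨ b) = min(1, 0.057 + 0.653) = min(1, 0.710) = 0.710
~(c ⊕ (b ∨ b)) = 1 − 0.710 = 0.290
~(b ⊕ (b ∨ b)) → ~(c ⊕ (b ∨ b)) = min(1, 1 − 0.000 + 0.290) = min(1, 1.290) = 1.000
~(~(b ⊕ (b ∨ b)) → ~(c ⊕ (b ∨ b))) = 1 − 1.000 = 0.000
~(c ⊕ ~a) ⊕ ~(~(b ⊕ (b ∨ b)) → ~(c ⊕ (b ∨ b))) = min(1, 0.799 + 0.000) = min(1, 0.799) = 0.799

0.799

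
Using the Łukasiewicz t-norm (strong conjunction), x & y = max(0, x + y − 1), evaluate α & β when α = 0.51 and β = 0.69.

α & β = max(0, 0.51 + 0.69 − 1) = max(0, 0.20) = 0.20
For comparison, the Gödel (minimum) t-norm min(x, y) would give 0.51.

0.20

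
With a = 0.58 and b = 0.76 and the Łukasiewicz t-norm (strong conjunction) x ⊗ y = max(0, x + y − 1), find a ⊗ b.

0.34

a ⊗ b = max(0, 0.58 + 0.76 − 1) = max(0, 0.34) = 0.34
For comparison, the Gödel (minimum) t-norm min(x, y) would give 0.58.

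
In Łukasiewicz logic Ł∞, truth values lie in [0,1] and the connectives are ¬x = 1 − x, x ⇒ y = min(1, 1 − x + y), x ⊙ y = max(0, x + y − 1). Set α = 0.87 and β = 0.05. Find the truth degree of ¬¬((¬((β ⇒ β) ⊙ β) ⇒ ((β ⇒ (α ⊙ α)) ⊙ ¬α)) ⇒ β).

0.87

β ⇒ β = min(1, 1 − 0.05 + 0.05) = min(1, 1.00) = 1.00
(β ⇒ β) ⊙ β = max(0, 1.00 + 0.05 − 1) = max(0, 0.05) = 0.05
¬((β ⇒ β) ⊙ β) = 1 − 0.05 = 0.95
α ⊙ α = max(0, 0.87 + 0.87 − 1) = max(0, 0.74) = 0.74
β ⇒ (α ⊙ α) = min(1, 1 − 0.05 + 0.74) = min(1, 1.69) = 1.00
¬α = 1 − 0.87 = 0.13
(β ⇒ (α ⊙ α)) ⊙ ¬α = max(0, 1.00 + 0.13 − 1) = max(0, 0.13) = 0.13
¬((β ⇒ β) ⊙ β) ⇒ ((β ⇒ (α ⊙ α)) ⊙ ¬α) = min(1, 1 − 0.95 + 0.13) = min(1, 0.18) = 0.18
(¬((β ⇒ β) ⊙ β) ⇒ ((β ⇒ (α ⊙ α)) ⊙ ¬α)) ⇒ β = min(1, 1 − 0.18 + 0.05) = min(1, 0.87) = 0.87
¬((¬((β ⇒ β) ⊙ β) ⇒ ((β ⇒ (α ⊙ α)) ⊙ ¬α)) ⇒ β) = 1 − 0.87 = 0.13
¬¬((¬((β ⇒ β) ⊙ β) ⇒ ((β ⇒ (α ⊙ α)) ⊙ ¬α)) ⇒ β) = 1 − 0.13 = 0.87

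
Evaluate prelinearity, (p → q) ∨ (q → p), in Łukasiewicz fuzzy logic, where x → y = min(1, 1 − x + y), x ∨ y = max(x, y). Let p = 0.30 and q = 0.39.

1.00

p → q = min(1, 1 − 0.30 + 0.39) = min(1, 1.09) = 1.00
q → p = min(1, 1 − 0.39 + 0.30) = min(1, 0.91) = 0.91
(p → q) ∨ (q → p) = max(1.00, 0.91) = 1.00
(As expected: a Ł∞-tautology — holds in every MV-chain.)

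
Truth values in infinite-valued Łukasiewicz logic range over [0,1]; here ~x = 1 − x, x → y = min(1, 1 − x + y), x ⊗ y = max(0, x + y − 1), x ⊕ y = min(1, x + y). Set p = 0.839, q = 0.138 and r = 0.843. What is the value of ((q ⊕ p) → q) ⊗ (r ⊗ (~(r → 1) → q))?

0.004

q ⊕ p = min(1, 0.138 + 0.839) = min(1, 0.977) = 0.977
(q ⊕ p) → q = min(1, 1 − 0.977 + 0.138) = min(1, 0.161) = 0.161
r → 1 = min(1, 1 − 0.843 + 1.000) = min(1, 1.157) = 1.000
~(r → 1) = 1 − 1.000 = 0.000
~(r → 1) → q = min(1, 1 − 0.000 + 0.138) = min(1, 1.138) = 1.000
r ⊗ (~(r → 1) → q) = max(0, 0.843 + 1.000 − 1) = max(0, 0.843) = 0.843
((q ⊕ p) → q) ⊗ (r ⊗ (~(r → 1) → q)) = max(0, 0.161 + 0.843 − 1) = max(0, 0.004) = 0.004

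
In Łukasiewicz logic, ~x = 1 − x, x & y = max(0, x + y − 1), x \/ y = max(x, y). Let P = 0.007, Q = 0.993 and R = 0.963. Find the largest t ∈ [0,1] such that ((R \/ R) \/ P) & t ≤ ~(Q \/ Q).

0.044

R \/ R = max(0.963, 0.963) = 0.963
(R \/ R) \/ P = max(0.963, 0.007) = 0.963
So the left factor is (R \/ R) \/ P = 0.963.
Q \/ Q = max(0.993, 0.993) = 0.993
~(Q \/ Q) = 1 − 0.993 = 0.007
So the right-hand bound is ~(Q \/ Q) = 0.007.
The residuum of the Łukasiewicz t-norm gives the supremum: min(1, 1 − 0.963 + 0.007).
1 − 0.963 + 0.007 = 0.044, so t = min(1, 0.044) = 0.044.
Check: 0.963 & 0.044 = max(0, 0.007) = 0.007 ≤ 0.007.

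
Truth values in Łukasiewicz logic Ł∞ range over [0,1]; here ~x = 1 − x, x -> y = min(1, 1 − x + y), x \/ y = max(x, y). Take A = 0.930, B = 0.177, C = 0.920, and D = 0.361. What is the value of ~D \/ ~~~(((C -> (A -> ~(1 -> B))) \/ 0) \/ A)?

~D = 1 − 0.361 = 0.639
1 -> B = min(1, 1 − 1.000 + 0.177) = min(1, 0.177) = 0.177
~(1 -> B) = 1 − 0.177 = 0.823
A -> ~(1 -> B) = min(1, 1 − 0.930 + 0.823) = min(1, 0.893) = 0.893
C -> (A -> ~(1 -> B)) = min(1, 1 − 0.920 + 0.893) = min(1, 0.973) = 0.973
(C -> (A -> ~(1 -> B))) \/ 0 = max(0.973, 0.000) = 0.973
((C -> (A -> ~(1 -> B))) \/ 0) \/ A = max(0.973, 0.930) = 0.973
~(((C -> (A -> ~(1 -> B))) \/ 0) \/ A) = 1 − 0.973 = 0.027
~~(((C -> (A -> ~(1 -> B))) \/ 0) \/ A) = 1 − 0.027 = 0.973
~~~(((C -> (A -> ~(1 -> B))) \/ 0) \/ A) = 1 − 0.973 = 0.027
~D \/ ~~~(((C -> (A -> ~(1 -> B))) \/ 0) \/ A) = max(0.639, 0.027) = 0.639

0.639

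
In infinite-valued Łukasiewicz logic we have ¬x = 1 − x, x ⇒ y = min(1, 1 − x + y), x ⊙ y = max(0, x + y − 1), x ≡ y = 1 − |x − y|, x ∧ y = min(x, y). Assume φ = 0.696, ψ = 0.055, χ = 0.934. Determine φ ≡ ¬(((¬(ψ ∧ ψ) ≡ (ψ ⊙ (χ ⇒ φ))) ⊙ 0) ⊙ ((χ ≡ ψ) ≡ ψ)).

0.696

ψ ∧ ψ = min(0.055, 0.055) = 0.055
¬(ψ ∧ ψ) = 1 − 0.055 = 0.945
χ ⇒ φ = min(1, 1 − 0.934 + 0.696) = min(1, 0.762) = 0.762
ψ ⊙ (χ ⇒ φ) = max(0, 0.055 + 0.762 − 1) = max(0, -0.183) = 0.000
¬(ψ ∧ ψ) ≡ (ψ ⊙ (χ ⇒ φ)) = 1 − |0.945 − 0.000| = 1 − 0.945 = 0.055
(¬(ψ ∧ ψ) ≡ (ψ ⊙ (χ ⇒ φ))) ⊙ 0 = max(0, 0.055 + 0.000 − 1) = max(0, -0.945) = 0.000
χ ≡ ψ = 1 − |0.934 − 0.055| = 1 − 0.879 = 0.121
(χ ≡ ψ) ≡ ψ = 1 − |0.121 − 0.055| = 1 − 0.066 = 0.934
((¬(ψ ∧ ψ) ≡ (ψ ⊙ (χ ⇒ φ))) ⊙ 0) ⊙ ((χ ≡ ψ) ≡ ψ) = max(0, 0.000 + 0.934 − 1) = max(0, -0.066) = 0.000
¬(((¬(ψ ∧ ψ) ≡ (ψ ⊙ (χ ⇒ φ))) ⊙ 0) ⊙ ((χ ≡ ψ) ≡ ψ)) = 1 − 0.000 = 1.000
φ ≡ ¬(((¬(ψ ∧ ψ) ≡ (ψ ⊙ (χ ⇒ φ))) ⊙ 0) ⊙ ((χ ≡ ψ) ≡ ψ)) = 1 − |0.696 − 1.000| = 1 − 0.304 = 0.696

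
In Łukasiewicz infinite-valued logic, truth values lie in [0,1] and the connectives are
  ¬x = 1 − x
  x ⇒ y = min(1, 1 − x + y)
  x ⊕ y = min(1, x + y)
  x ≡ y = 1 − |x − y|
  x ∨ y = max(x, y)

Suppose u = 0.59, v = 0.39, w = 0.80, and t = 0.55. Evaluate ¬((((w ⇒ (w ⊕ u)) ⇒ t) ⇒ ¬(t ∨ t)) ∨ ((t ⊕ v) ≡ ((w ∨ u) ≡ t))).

0.10

w ⊕ u = min(1, 0.80 + 0.59) = min(1, 1.39) = 1.00
w ⇒ (w ⊕ u) = min(1, 1 − 0.80 + 1.00) = min(1, 1.20) = 1.00
(w ⇒ (w ⊕ u)) ⇒ t = min(1, 1 − 1.00 + 0.55) = min(1, 0.55) = 0.55
t ∨ t = max(0.55, 0.55) = 0.55
¬(t ∨ t) = 1 − 0.55 = 0.45
((w ⇒ (w ⊕ u)) ⇒ t) ⇒ ¬(t ∨ t) = min(1, 1 − 0.55 + 0.45) = min(1, 0.90) = 0.90
t ⊕ v = min(1, 0.55 + 0.39) = min(1, 0.94) = 0.94
w ∨ u = max(0.80, 0.59) = 0.80
(w ∨ u) ≡ t = 1 − |0.80 − 0.55| = 1 − 0.25 = 0.75
(t ⊕ v) ≡ ((w ∨ u) ≡ t) = 1 − |0.94 − 0.75| = 1 − 0.19 = 0.81
(((w ⇒ (w ⊕ u)) ⇒ t) ⇒ ¬(t ∨ t)) ∨ ((t ⊕ v) ≡ ((w ∨ u) ≡ t)) = max(0.90, 0.81) = 0.90
¬((((w ⇒ (w ⊕ u)) ⇒ t) ⇒ ¬(t ∨ t)) ∨ ((t ⊕ v) ≡ ((w ∨ u) ≡ t))) = 1 − 0.90 = 0.10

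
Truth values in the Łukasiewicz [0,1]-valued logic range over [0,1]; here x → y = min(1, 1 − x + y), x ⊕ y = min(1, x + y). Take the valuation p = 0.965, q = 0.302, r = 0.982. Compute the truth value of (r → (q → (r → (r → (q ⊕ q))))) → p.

0.965

q ⊕ q = min(1, 0.302 + 0.302) = min(1, 0.604) = 0.604
r → (q ⊕ q) = min(1, 1 − 0.982 + 0.604) = min(1, 0.622) = 0.622
r → (r → (q ⊕ q)) = min(1, 1 − 0.982 + 0.622) = min(1, 0.640) = 0.640
q → (r → (r → (q ⊕ q))) = min(1, 1 − 0.302 + 0.640) = min(1, 1.338) = 1.000
r → (q → (r → (r → (q ⊕ q)))) = min(1, 1 − 0.982 + 1.000) = min(1, 1.018) = 1.000
(r → (q → (r → (r → (q ⊕ q))))) → p = min(1, 1 − 1.000 + 0.965) = min(1, 0.965) = 0.965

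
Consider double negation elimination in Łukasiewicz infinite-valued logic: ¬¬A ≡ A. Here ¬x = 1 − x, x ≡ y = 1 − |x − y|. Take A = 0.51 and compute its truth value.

1.00

¬A = 1 − 0.51 = 0.49
¬¬A = 1 − 0.49 = 0.51
¬¬A ≡ A = 1 − |0.51 − 0.51| = 1 − 0.00 = 1.00
(As expected: always 1 in Ł∞ since negation is involutive.)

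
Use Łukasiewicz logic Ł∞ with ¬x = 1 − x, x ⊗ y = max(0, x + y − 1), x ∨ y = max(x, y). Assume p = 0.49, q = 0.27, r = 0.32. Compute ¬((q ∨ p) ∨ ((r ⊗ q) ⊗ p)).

q ∨ p = max(0.27, 0.49) = 0.49
r ⊗ q = max(0, 0.32 + 0.27 − 1) = max(0, -0.41) = 0.00
(r ⊗ q) ⊗ p = max(0, 0.00 + 0.49 − 1) = max(0, -0.51) = 0.00
(q ∨ p) ∨ ((r ⊗ q) ⊗ p) = max(0.49, 0.00) = 0.49
¬((q ∨ p) ∨ ((r ⊗ q) ⊗ p)) = 1 − 0.49 = 0.51

0.51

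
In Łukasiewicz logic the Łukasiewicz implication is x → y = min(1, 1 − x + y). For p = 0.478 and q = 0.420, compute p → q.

0.942

p → q = min(1, 1 − 0.478 + 0.420) = min(1, 0.942) = 0.942
For comparison, the Gödel implication (1 if x ≤ y else y) would give 0.420.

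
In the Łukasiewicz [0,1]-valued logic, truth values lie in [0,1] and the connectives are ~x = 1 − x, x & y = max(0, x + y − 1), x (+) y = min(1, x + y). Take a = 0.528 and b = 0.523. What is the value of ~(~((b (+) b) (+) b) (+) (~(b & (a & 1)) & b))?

b (+) b = min(1, 0.523 + 0.523) = min(1, 1.046) = 1.000
(b (+) b) (+) b = min(1, 1.000 + 0.523) = min(1, 1.523) = 1.000
~((b (+) b) (+) b) = 1 − 1.000 = 0.000
a & 1 = max(0, 0.528 + 1.000 − 1) = max(0, 0.528) = 0.528
b & (a & 1) = max(0, 0.523 + 0.528 − 1) = max(0, 0.051) = 0.051
~(b & (a & 1)) = 1 − 0.051 = 0.949
~(b & (a & 1)) & b = max(0, 0.949 + 0.523 − 1) = max(0, 0.472) = 0.472
~((b (+) b) (+) b) (+) (~(b & (a & 1)) & b) = min(1, 0.000 + 0.472) = min(1, 0.472) = 0.472
~(~((b (+) b) (+) b) (+) (~(b & (a & 1)) & b)) = 1 − 0.472 = 0.528

0.528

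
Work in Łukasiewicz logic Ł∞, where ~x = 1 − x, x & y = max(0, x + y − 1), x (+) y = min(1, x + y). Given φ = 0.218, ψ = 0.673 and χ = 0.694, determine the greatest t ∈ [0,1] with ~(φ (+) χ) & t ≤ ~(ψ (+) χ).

0.912

φ (+) χ = min(1, 0.218 + 0.694) = min(1, 0.912) = 0.912
~(φ (+) χ) = 1 − 0.912 = 0.088
So the left factor is ~(φ (+) χ) = 0.088.
ψ (+) χ = min(1, 0.673 + 0.694) = min(1, 1.367) = 1.000
~(ψ (+) χ) = 1 − 1.000 = 0.000
So the right-hand bound is ~(ψ (+) χ) = 0.000.
The residuum of the Łukasiewicz t-norm gives the supremum: min(1, 1 − 0.088 + 0.000).
1 − 0.088 + 0.000 = 0.912, so t = min(1, 0.912) = 0.912.
Check: 0.088 & 0.912 = max(0, 0.000) = 0.000 ≤ 0.000.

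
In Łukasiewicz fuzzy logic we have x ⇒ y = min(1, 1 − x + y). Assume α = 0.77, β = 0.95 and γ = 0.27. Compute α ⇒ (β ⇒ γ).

0.55

β ⇒ γ = min(1, 1 − 0.95 + 0.27) = min(1, 0.32) = 0.32
α ⇒ (β ⇒ γ) = min(1, 1 − 0.77 + 0.32) = min(1, 0.55) = 0.55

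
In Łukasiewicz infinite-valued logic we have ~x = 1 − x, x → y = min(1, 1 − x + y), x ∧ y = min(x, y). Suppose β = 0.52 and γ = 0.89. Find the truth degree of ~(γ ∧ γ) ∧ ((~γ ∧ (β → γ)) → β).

0.11

γ ∧ γ = min(0.89, 0.89) = 0.89
~(γ ∧ γ) = 1 − 0.89 = 0.11
~γ = 1 − 0.89 = 0.11
β → γ = min(1, 1 − 0.52 + 0.89) = min(1, 1.37) = 1.00
~γ ∧ (β → γ) = min(0.11, 1.00) = 0.11
(~γ ∧ (β → γ)) → β = min(1, 1 − 0.11 + 0.52) = min(1, 1.41) = 1.00
~(γ ∧ γ) ∧ ((~γ ∧ (β → γ)) → β) = min(0.11, 1.00) = 0.11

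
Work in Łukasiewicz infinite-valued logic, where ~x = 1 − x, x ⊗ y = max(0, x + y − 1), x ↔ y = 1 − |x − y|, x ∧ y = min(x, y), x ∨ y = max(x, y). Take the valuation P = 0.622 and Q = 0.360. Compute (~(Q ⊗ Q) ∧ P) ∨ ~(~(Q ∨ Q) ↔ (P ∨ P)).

Q ⊗ Q = max(0, 0.360 + 0.360 − 1) = max(0, -0.280) = 0.000
~(Q ⊗ Q) = 1 − 0.000 = 1.000
~(Q ⊗ Q) ∧ P = min(1.000, 0.622) = 0.622
Q ∨ Q = max(0.360, 0.360) = 0.360
~(Q ∨ Q) = 1 − 0.360 = 0.640
P ∨ P = max(0.622, 0.622) = 0.622
~(Q ∨ Q) ↔ (P ∨ P) = 1 − |0.640 − 0.622| = 1 − 0.018 = 0.982
~(~(Q ∨ Q) ↔ (P ∨ P)) = 1 − 0.982 = 0.018
(~(Q ⊗ Q) ∧ P) ∨ ~(~(Q ∨ Q) ↔ (P ∨ P)) = max(0.622, 0.018) = 0.622

0.622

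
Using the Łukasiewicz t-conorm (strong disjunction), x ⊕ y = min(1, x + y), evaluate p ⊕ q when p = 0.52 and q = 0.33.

p ⊕ q = min(1, 0.52 + 0.33) = min(1, 0.85) = 0.85
For comparison, the Gödel t-conorm max(x, y) would give 0.52.

0.85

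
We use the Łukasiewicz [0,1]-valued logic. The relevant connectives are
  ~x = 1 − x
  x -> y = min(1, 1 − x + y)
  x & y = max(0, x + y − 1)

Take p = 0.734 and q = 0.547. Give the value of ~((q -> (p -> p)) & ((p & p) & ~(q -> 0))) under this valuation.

0.985

p -> p = min(1, 1 − 0.734 + 0.734) = min(1, 1.000) = 1.000
q -> (p -> p) = min(1, 1 − 0.547 + 1.000) = min(1, 1.453) = 1.000
p & p = max(0, 0.734 + 0.734 − 1) = max(0, 0.468) = 0.468
q -> 0 = min(1, 1 − 0.547 + 0.000) = min(1, 0.453) = 0.453
~(q -> 0) = 1 − 0.453 = 0.547
(p & p) & ~(q -> 0) = max(0, 0.468 + 0.547 − 1) = max(0, 0.015) = 0.015
(q -> (p -> p)) & ((p & p) & ~(q -> 0)) = max(0, 1.000 + 0.015 − 1) = max(0, 0.015) = 0.015
~((q -> (p -> p)) & ((p & p) & ~(q -> 0))) = 1 − 0.015 = 0.985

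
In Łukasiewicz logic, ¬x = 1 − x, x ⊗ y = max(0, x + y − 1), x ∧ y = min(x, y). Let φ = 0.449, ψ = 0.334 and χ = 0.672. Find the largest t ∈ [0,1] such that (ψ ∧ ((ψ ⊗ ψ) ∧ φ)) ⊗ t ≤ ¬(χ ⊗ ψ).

1.000

ψ ⊗ ψ = max(0, 0.334 + 0.334 − 1) = max(0, -0.332) = 0.000
(ψ ⊗ ψ) ∧ φ = min(0.000, 0.449) = 0.000
ψ ∧ ((ψ ⊗ ψ) ∧ φ) = min(0.334, 0.000) = 0.000
So the left factor is ψ ∧ ((ψ ⊗ ψ) ∧ φ) = 0.000.
χ ⊗ ψ = max(0, 0.672 + 0.334 − 1) = max(0, 0.006) = 0.006
¬(χ ⊗ ψ) = 1 − 0.006 = 0.994
So the right-hand bound is ¬(χ ⊗ ψ) = 0.994.
The residuum of the Łukasiewicz t-norm gives the supremum: min(1, 1 − 0.000 + 0.994).
1 − 0.000 + 0.994 = 1.994, so t = min(1, 1.994) = 1.000.
Check: 0.000 ⊗ 1.000 = max(0, 0.000) = 0.000 ≤ 0.994.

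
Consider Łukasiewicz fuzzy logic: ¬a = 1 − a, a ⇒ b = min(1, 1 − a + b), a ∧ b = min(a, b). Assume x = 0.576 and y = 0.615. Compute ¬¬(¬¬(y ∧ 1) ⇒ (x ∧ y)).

0.961

y ∧ 1 = min(0.615, 1.000) = 0.615
¬(y ∧ 1) = 1 − 0.615 = 0.385
¬¬(y ∧ 1) = 1 − 0.385 = 0.615
x ∧ y = min(0.576, 0.615) = 0.576
¬¬(y ∧ 1) ⇒ (x ∧ y) = min(1, 1 − 0.615 + 0.576) = min(1, 0.961) = 0.961
¬(¬¬(y ∧ 1) ⇒ (x ∧ y)) = 1 − 0.961 = 0.039
¬¬(¬¬(y ∧ 1) ⇒ (x ∧ y)) = 1 − 0.039 = 0.961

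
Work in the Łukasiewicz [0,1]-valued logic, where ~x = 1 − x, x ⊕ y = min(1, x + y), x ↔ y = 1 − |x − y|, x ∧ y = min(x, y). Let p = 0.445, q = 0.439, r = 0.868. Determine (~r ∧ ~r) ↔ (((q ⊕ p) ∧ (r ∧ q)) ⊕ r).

0.132

~r = 1 − 0.868 = 0.132
~r ∧ ~r = min(0.132, 0.132) = 0.132
q ⊕ p = min(1, 0.439 + 0.445) = min(1, 0.884) = 0.884
r ∧ q = min(0.868, 0.439) = 0.439
(q ⊕ p) ∧ (r ∧ q) = min(0.884, 0.439) = 0.439
((q ⊕ p) ∧ (r ∧ q)) ⊕ r = min(1, 0.439 + 0.868) = min(1, 1.307) = 1.000
(~r ∧ ~r) ↔ (((q ⊕ p) ∧ (r ∧ q)) ⊕ r) = 1 − |0.132 − 1.000| = 1 − 0.868 = 0.132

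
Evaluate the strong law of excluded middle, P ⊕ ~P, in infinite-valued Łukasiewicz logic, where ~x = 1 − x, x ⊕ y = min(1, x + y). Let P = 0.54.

1.00

~P = 1 − 0.54 = 0.46
P ⊕ ~P = min(1, 0.54 + 0.46) = min(1, 1.00) = 1.00
(As expected: always 1 in Ł∞ since a ⊕ (1−a) = 1.)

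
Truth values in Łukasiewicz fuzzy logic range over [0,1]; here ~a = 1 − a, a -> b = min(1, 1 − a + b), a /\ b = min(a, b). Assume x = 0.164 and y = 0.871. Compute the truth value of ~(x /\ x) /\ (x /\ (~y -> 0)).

x /\ x = min(0.164, 0.164) = 0.164
~(x /\ x) = 1 − 0.164 = 0.836
~y = 1 − 0.871 = 0.129
~y -> 0 = min(1, 1 − 0.129 + 0.000) = min(1, 0.871) = 0.871
x /\ (~y -> 0) = min(0.164, 0.871) = 0.164
~(x /\ x) /\ (x /\ (~y -> 0)) = min(0.836, 0.164) = 0.164

0.164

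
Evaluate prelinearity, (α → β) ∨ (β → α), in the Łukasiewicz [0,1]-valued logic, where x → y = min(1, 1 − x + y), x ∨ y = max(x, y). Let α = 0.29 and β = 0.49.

1.00

α → β = min(1, 1 − 0.29 + 0.49) = min(1, 1.20) = 1.00
β → α = min(1, 1 − 0.49 + 0.29) = min(1, 0.80) = 0.80
(α → β) ∨ (β → α) = max(1.00, 0.80) = 1.00
(As expected: a Ł∞-tautology — holds in every MV-chain.)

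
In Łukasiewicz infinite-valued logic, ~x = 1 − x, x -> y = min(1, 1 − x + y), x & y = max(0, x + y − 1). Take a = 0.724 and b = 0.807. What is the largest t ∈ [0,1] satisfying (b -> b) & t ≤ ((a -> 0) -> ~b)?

0.917

b -> b = min(1, 1 − 0.807 + 0.807) = min(1, 1.000) = 1.000
So the left factor is b -> b = 1.000.
a -> 0 = min(1, 1 − 0.724 + 0.000) = min(1, 0.276) = 0.276
~b = 1 − 0.807 = 0.193
(a -> 0) -> ~b = min(1, 1 − 0.276 + 0.193) = min(1, 0.917) = 0.917
So the right-hand bound is (a -> 0) -> ~b = 0.917.
The residuum of the Łukasiewicz t-norm gives the supremum: min(1, 1 − 1.000 + 0.917).
1 − 1.000 + 0.917 = 0.917, so t = min(1, 0.917) = 0.917.
Check: 1.000 & 0.917 = max(0, 0.917) = 0.917 ≤ 0.917.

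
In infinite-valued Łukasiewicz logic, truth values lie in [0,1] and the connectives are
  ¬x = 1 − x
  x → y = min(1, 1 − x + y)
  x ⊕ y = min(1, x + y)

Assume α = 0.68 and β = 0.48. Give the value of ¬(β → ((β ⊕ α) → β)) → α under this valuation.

1.00

β ⊕ α = min(1, 0.48 + 0.68) = min(1, 1.16) = 1.00
(β ⊕ α) → β = min(1, 1 − 1.00 + 0.48) = min(1, 0.48) = 0.48
β → ((β ⊕ α) → β) = min(1, 1 − 0.48 + 0.48) = min(1, 1.00) = 1.00
¬(β → ((β ⊕ α) → β)) = 1 − 1.00 = 0.00
¬(β → ((β ⊕ α) → β)) → α = min(1, 1 − 0.00 + 0.68) = min(1, 1.68) = 1.00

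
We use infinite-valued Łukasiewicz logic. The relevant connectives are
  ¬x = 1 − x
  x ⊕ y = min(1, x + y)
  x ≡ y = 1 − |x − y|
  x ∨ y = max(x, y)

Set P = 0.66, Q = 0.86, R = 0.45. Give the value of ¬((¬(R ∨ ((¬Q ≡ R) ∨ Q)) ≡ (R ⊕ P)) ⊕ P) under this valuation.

0.20

¬Q = 1 − 0.86 = 0.14
¬Q ≡ R = 1 − |0.14 − 0.45| = 1 − 0.31 = 0.69
(¬Q ≡ R) ∨ Q = max(0.69, 0.86) = 0.86
R ∨ ((¬Q ≡ R) ∨ Q) = max(0.45, 0.86) = 0.86
¬(R ∨ ((¬Q ≡ R) ∨ Q)) = 1 − 0.86 = 0.14
R ⊕ P = min(1, 0.45 + 0.66) = min(1, 1.11) = 1.00
¬(R ∨ ((¬Q ≡ R) ∨ Q)) ≡ (R ⊕ P) = 1 − |0.14 − 1.00| = 1 − 0.86 = 0.14
(¬(R ∨ ((¬Q ≡ R) ∨ Q)) ≡ (R ⊕ P)) ⊕ P = min(1, 0.14 + 0.66) = min(1, 0.80) = 0.80
¬((¬(R ∨ ((¬Q ≡ R) ∨ Q)) ≡ (R ⊕ P)) ⊕ P) = 1 − 0.80 = 0.20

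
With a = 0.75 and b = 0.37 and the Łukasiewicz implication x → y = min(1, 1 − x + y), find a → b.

0.62

a → b = min(1, 1 − 0.75 + 0.37) = min(1, 0.62) = 0.62
For comparison, the Gödel implication (1 if x ≤ y else y) would give 0.37.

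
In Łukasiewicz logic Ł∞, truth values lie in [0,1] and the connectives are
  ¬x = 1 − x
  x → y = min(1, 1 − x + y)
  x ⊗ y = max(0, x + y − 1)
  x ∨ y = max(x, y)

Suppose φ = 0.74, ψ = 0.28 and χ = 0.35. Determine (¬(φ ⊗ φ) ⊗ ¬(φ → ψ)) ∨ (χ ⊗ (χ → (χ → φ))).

0.35

φ ⊗ φ = max(0, 0.74 + 0.74 − 1) = max(0, 0.48) = 0.48
¬(φ ⊗ φ) = 1 − 0.48 = 0.52
φ → ψ = min(1, 1 − 0.74 + 0.28) = min(1, 0.54) = 0.54
¬(φ → ψ) = 1 − 0.54 = 0.46
¬(φ ⊗ φ) ⊗ ¬(φ → ψ) = max(0, 0.52 + 0.46 − 1) = max(0, -0.02) = 0.00
χ → φ = min(1, 1 − 0.35 + 0.74) = min(1, 1.39) = 1.00
χ → (χ → φ) = min(1, 1 − 0.35 + 1.00) = min(1, 1.65) = 1.00
χ ⊗ (χ → (χ → φ)) = max(0, 0.35 + 1.00 − 1) = max(0, 0.35) = 0.35
(¬(φ ⊗ φ) ⊗ ¬(φ → ψ)) ∨ (χ ⊗ (χ → (χ → φ))) = max(0.00, 0.35) = 0.35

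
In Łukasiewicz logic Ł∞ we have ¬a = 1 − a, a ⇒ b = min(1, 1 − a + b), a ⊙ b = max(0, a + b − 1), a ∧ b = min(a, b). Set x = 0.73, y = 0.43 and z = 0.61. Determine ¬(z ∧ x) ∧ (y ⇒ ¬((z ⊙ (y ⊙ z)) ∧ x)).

z ∧ x = min(0.61, 0.73) = 0.61
¬(z ∧ x) = 1 − 0.61 = 0.39
y ⊙ z = max(0, 0.43 + 0.61 − 1) = max(0, 0.04) = 0.04
z ⊙ (y ⊙ z) = max(0, 0.61 + 0.04 − 1) = max(0, -0.35) = 0.00
(z ⊙ (y ⊙ z)) ∧ x = min(0.00, 0.73) = 0.00
¬((z ⊙ (y ⊙ z)) ∧ x) = 1 − 0.00 = 1.00
y ⇒ ¬((z ⊙ (y ⊙ z)) ∧ x) = min(1, 1 − 0.43 + 1.00) = min(1, 1.57) = 1.00
¬(z ∧ x) ∧ (y ⇒ ¬((z ⊙ (y ⊙ z)) ∧ x)) = min(0.39, 1.00) = 0.39

0.39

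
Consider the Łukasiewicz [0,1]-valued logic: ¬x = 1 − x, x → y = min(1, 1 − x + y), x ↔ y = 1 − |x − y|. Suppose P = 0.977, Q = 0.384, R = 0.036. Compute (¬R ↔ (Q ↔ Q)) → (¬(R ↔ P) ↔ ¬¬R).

0.131

¬R = 1 − 0.036 = 0.964
Q ↔ Q = 1 − |0.384 − 0.384| = 1 − 0.000 = 1.000
¬R ↔ (Q ↔ Q) = 1 − |0.964 − 1.000| = 1 − 0.036 = 0.964
R ↔ P = 1 − |0.036 − 0.977| = 1 − 0.941 = 0.059
¬(R ↔ P) = 1 − 0.059 = 0.941
¬¬R = 1 − 0.964 = 0.036
¬(R ↔ P) ↔ ¬¬R = 1 − |0.941 − 0.036| = 1 − 0.905 = 0.095
(¬R ↔ (Q ↔ Q)) → (¬(R ↔ P) ↔ ¬¬R) = min(1, 1 − 0.964 + 0.095) = min(1, 0.131) = 0.131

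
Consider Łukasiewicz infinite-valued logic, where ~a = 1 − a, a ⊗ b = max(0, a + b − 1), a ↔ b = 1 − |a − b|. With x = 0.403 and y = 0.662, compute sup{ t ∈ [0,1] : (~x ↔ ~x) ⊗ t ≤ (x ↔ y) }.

~x = 1 − 0.403 = 0.597
~x ↔ ~x = 1 − |0.597 − 0.597| = 1 − 0.000 = 1.000
So the left factor is ~x ↔ ~x = 1.000.
x ↔ y = 1 − |0.403 − 0.662| = 1 − 0.259 = 0.741
So the right-hand bound is x ↔ y = 0.741.
The residuum of the Łukasiewicz t-norm gives the supremum: min(1, 1 − 1.000 + 0.741).
1 − 1.000 + 0.741 = 0.741, so t = min(1, 0.741) = 0.741.
Check: 1.000 ⊗ 0.741 = max(0, 0.741) = 0.741 ≤ 0.741.

0.741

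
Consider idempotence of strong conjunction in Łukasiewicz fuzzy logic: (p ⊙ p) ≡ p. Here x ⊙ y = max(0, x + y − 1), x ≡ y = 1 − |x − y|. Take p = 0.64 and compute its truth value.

p ⊙ p = max(0, 0.64 + 0.64 − 1) = max(0, 0.28) = 0.28
(p ⊙ p) ≡ p = 1 − |0.28 − 0.64| = 1 − 0.36 = 0.64
(The value 0.64 < 1 shows this instance is not satisfied; fails in Ł∞ since a ⊗ a = max(0, 2a−1) ≠ a in general.)

0.64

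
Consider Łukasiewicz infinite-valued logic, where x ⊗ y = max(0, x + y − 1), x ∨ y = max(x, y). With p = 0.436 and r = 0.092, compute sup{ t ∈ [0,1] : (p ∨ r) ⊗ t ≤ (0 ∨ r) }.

0.656

p ∨ r = max(0.436, 0.092) = 0.436
So the left factor is p ∨ r = 0.436.
0 ∨ r = max(0.000, 0.092) = 0.092
So the right-hand bound is 0 ∨ r = 0.092.
The residuum of the Łukasiewicz t-norm gives the supremum: min(1, 1 − 0.436 + 0.092).
1 − 0.436 + 0.092 = 0.656, so t = min(1, 0.656) = 0.656.
Check: 0.436 ⊗ 0.656 = max(0, 0.092) = 0.092 ≤ 0.092.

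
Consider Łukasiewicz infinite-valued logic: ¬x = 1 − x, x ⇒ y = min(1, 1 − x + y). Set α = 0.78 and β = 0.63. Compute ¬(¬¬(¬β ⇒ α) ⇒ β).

¬β = 1 − 0.63 = 0.37
¬β ⇒ α = min(1, 1 − 0.37 + 0.78) = min(1, 1.41) = 1.00
¬(¬β ⇒ α) = 1 − 1.00 = 0.00
¬¬(¬β ⇒ α) = 1 − 0.00 = 1.00
¬¬(¬β ⇒ α) ⇒ β = min(1, 1 − 1.00 + 0.63) = min(1, 0.63) = 0.63
¬(¬¬(¬β ⇒ α) ⇒ β) = 1 − 0.63 = 0.37

0.37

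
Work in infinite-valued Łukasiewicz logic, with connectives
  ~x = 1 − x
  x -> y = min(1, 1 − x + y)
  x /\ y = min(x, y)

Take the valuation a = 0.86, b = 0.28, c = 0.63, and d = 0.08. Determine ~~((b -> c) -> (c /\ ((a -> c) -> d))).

0.31

b -> c = min(1, 1 − 0.28 + 0.63) = min(1, 1.35) = 1.00
a -> c = min(1, 1 − 0.86 + 0.63) = min(1, 0.77) = 0.77
(a -> c) -> d = min(1, 1 − 0.77 + 0.08) = min(1, 0.31) = 0.31
c /\ ((a -> c) -> d) = min(0.63, 0.31) = 0.31
(b -> c) -> (c /\ ((a -> c) -> d)) = min(1, 1 − 1.00 + 0.31) = min(1, 0.31) = 0.31
~((b -> c) -> (c /\ ((a -> c) -> d))) = 1 − 0.31 = 0.69
~~((b -> c) -> (c /\ ((a -> c) -> d))) = 1 − 0.69 = 0.31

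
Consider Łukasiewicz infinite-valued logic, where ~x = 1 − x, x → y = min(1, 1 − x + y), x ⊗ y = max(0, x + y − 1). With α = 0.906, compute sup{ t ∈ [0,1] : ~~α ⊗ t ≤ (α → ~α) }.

~α = 1 − 0.906 = 0.094
~~α = 1 − 0.094 = 0.906
So the left factor is ~~α = 0.906.
α → ~α = min(1, 1 − 0.906 + 0.094) = min(1, 0.188) = 0.188
So the right-hand bound is α → ~α = 0.188.
The residuum of the Łukasiewicz t-norm gives the supremum: min(1, 1 − 0.906 + 0.188).
1 − 0.906 + 0.188 = 0.282, so t = min(1, 0.282) = 0.282.
Check: 0.906 ⊗ 0.282 = max(0, 0.188) = 0.188 ≤ 0.188.

0.282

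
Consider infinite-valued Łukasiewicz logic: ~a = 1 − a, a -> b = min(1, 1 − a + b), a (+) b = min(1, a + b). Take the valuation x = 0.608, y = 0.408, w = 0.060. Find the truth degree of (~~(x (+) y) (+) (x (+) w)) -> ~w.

0.940

x (+) y = min(1, 0.608 + 0.408) = min(1, 1.016) = 1.000
~(x (+) y) = 1 − 1.000 = 0.000
~~(x (+) y) = 1 − 0.000 = 1.000
x (+) w = min(1, 0.608 + 0.060) = min(1, 0.668) = 0.668
~~(x (+) y) (+) (x (+) w) = min(1, 1.000 + 0.668) = min(1, 1.668) = 1.000
~w = 1 − 0.060 = 0.940
(~~(x (+) y) (+) (x (+) w)) -> ~w = min(1, 1 − 1.000 + 0.940) = min(1, 0.940) = 0.940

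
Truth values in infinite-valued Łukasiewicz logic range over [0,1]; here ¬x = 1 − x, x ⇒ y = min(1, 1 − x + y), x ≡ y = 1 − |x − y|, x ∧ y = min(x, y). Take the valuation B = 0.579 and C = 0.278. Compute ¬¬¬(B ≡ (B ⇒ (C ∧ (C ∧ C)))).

0.120

C ∧ C = min(0.278, 0.278) = 0.278
C ∧ (C ∧ C) = min(0.278, 0.278) = 0.278
B ⇒ (C ∧ (C ∧ C)) = min(1, 1 − 0.579 + 0.278) = min(1, 0.699) = 0.699
B ≡ (B ⇒ (C ∧ (C ∧ C))) = 1 − |0.579 − 0.699| = 1 − 0.120 = 0.880
¬(B ≡ (B ⇒ (C ∧ (C ∧ C)))) = 1 − 0.880 = 0.120
¬¬(B ≡ (B ⇒ (C ∧ (C ∧ C)))) = 1 − 0.120 = 0.880
¬¬¬(B ≡ (B ⇒ (C ∧ (C ∧ C)))) = 1 − 0.880 = 0.120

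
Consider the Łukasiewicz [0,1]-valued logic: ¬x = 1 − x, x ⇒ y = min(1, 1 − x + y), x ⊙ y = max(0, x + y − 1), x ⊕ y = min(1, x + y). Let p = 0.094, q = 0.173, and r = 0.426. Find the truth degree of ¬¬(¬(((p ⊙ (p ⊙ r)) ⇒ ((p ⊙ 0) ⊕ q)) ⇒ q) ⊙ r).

p ⊙ r = max(0, 0.094 + 0.426 − 1) = max(0, -0.480) = 0.000
p ⊙ (p ⊙ r) = max(0, 0.094 + 0.000 − 1) = max(0, -0.906) = 0.000
p ⊙ 0 = max(0, 0.094 + 0.000 − 1) = max(0, -0.906) = 0.000
(p ⊙ 0) ⊕ q = min(1, 0.000 + 0.173) = min(1, 0.173) = 0.173
(p ⊙ (p ⊙ r)) ⇒ ((p ⊙ 0) ⊕ q) = min(1, 1 − 0.000 + 0.173) = min(1, 1.173) = 1.000
((p ⊙ (p ⊙ r)) ⇒ ((p ⊙ 0) ⊕ q)) ⇒ q = min(1, 1 − 1.000 + 0.173) = min(1, 0.173) = 0.173
¬(((p ⊙ (p ⊙ r)) ⇒ ((p ⊙ 0) ⊕ q)) ⇒ q) = 1 − 0.173 = 0.827
¬(((p ⊙ (p ⊙ r)) ⇒ ((p ⊙ 0) ⊕ q)) ⇒ q) ⊙ r = max(0, 0.827 + 0.426 − 1) = max(0, 0.253) = 0.253
¬(¬(((p ⊙ (p ⊙ r)) ⇒ ((p ⊙ 0) ⊕ q)) ⇒ q) ⊙ r) = 1 − 0.253 = 0.747
¬¬(¬(((p ⊙ (p ⊙ r)) ⇒ ((p ⊙ 0) ⊕ q)) ⇒ q) ⊙ r) = 1 − 0.747 = 0.253

0.253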